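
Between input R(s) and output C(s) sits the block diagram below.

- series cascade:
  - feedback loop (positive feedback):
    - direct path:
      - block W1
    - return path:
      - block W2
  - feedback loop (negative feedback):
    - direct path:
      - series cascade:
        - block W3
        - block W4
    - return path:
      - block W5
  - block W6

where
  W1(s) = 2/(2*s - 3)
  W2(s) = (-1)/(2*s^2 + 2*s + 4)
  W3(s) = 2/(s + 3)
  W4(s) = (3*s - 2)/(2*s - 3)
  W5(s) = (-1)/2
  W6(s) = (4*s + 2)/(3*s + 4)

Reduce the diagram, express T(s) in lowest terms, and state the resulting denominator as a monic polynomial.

Step 1 - feedback reduction of W1, W2, giving (2*s^2 + 2*s + 4)/(2*s^3 - s^2 + s - 5)
Step 2 - cascade W3, W4, giving (6*s - 4)/(2*s^2 + 3*s - 9)
Step 3 - collapse the loop ((W3*W4) forward, W5 return), giving (6*s - 4)/(2*s^2 - 7)
Step 4 - reduce the series chain [W1/(1-W1*W2)], [(W3*W4)/(1+(W3*W4)*W5)], W6, giving (48*s^4 + 40*s^3 + 72*s^2 - 32*s - 32)/(12*s^6 + 10*s^5 - 44*s^4 - 57*s^3 - 33*s^2 + 77*s + 140)
The result of step 4 is T(s) in lowest terms. Its denominator has leading coefficient 12; dividing the denominator through by 12 makes it monic.

Hence the answer: s^6 + 5*s^5/6 - 11*s^4/3 - 19*s^3/4 - 11*s^2/4 + 77*s/12 + 35/3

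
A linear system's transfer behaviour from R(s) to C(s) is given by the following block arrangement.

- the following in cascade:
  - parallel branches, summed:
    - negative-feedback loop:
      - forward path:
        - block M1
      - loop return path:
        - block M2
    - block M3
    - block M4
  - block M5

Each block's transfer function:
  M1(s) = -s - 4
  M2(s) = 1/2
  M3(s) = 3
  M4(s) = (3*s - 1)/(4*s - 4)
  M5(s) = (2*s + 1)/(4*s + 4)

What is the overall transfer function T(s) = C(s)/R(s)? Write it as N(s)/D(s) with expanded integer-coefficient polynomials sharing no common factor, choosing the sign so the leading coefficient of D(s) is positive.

Reducing step by step:

(1) apply the feedback formula to M1, M2: (2*s + 8)/(s + 2)
(2) reduce the parallel group [M1/(1+M1*M2)], M3, M4: (23*s^2 + 41*s - 58)/(4*s^2 + 4*s - 8)
(3) multiply ([M1/(1+M1*M2)]+M3+M4), M5 (series), which is the overall transfer function T(s) = C(s)/R(s) in lowest terms

Answer: (46*s^3 + 105*s^2 - 75*s - 58)/(16*s^3 + 32*s^2 - 16*s - 32)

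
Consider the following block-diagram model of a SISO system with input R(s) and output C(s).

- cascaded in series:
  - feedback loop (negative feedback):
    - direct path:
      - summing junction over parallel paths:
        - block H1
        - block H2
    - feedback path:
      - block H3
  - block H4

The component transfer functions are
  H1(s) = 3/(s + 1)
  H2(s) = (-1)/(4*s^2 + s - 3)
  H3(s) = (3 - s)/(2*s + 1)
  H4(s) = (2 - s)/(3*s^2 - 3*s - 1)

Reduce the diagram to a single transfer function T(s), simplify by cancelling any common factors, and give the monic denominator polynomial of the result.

The answer is s^5 - 7*s^4/4 + 133*s^3/24 - 9*s^2 + 29*s/12 + 11/8.

Reasoning:
Step 1 - add H1, H2 (parallel), giving (12*s - 10)/(4*s^2 + s - 3)
Step 2 - reduce the feedback loop with forward (H1+H2) and return H3, giving (24*s^2 - 8*s - 10)/(8*s^3 - 6*s^2 + 41*s - 33)
Step 3 - multiply [(H1+H2)/(1+(H1+H2)*H3)], H4 (series), giving (-24*s^3 + 56*s^2 - 6*s - 20)/(24*s^5 - 42*s^4 + 133*s^3 - 216*s^2 + 58*s + 33)
T(s) is the step-3 result (common factors already cancelled). Leading coefficient of the denominator: 24. Divide through by 24 for the monic polynomial.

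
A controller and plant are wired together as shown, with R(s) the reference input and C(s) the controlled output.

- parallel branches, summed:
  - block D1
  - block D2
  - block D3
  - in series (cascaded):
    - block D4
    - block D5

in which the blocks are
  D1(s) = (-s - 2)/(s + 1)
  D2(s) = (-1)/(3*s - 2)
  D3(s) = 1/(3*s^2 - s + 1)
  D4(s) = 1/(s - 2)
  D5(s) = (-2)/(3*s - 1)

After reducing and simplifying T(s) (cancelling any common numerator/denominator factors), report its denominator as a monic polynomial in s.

The answer is s^6 - 7*s^5/3 + 2*s^4/9 + 37*s^3/27 - 35*s^2/27 + 20*s/27 - 4/27.

Reasoning:
Step 1. reduce the series chain D4, D5 = (-2)/(3*s^2 - 7*s + 2)
Step 2. add D1, D2, D3, (D4*D5) (parallel) = (-27*s^6 + 27*s^5 + 90*s^4 - 143*s^3 + 88*s^2 - 27*s + 6)/(27*s^6 - 63*s^5 + 6*s^4 + 37*s^3 - 35*s^2 + 20*s - 4)
Step 2 gives the fully reduced T(s), with no common factor left to cancel. The denominator's leading coefficient is 27, so divide each of its coefficients by 27 to get the monic form.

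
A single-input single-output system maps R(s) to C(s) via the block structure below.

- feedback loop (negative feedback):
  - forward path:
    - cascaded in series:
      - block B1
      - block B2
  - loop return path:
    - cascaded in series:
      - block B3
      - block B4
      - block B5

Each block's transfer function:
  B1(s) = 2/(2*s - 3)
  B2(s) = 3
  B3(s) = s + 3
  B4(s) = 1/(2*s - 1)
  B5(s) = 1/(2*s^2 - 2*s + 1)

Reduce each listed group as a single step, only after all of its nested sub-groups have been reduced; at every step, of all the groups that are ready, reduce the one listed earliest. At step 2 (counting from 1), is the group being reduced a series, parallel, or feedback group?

The answer is series.

Reasoning:
Step 1 - reduce the series chain B1, B2
Step 2 - cascade B3, B4, B5
Step 3 - reduce the feedback loop with forward (B1*B2) and return (B3*B4*B5)
Step 2: series.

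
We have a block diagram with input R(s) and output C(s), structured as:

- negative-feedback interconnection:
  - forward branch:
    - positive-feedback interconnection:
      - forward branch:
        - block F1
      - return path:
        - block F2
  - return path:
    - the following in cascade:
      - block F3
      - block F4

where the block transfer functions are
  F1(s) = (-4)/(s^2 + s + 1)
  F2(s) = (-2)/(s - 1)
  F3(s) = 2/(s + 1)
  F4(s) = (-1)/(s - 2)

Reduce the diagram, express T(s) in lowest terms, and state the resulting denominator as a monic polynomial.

The answer is s^5 - s^4 - 2*s^3 - 9*s^2 + 17*s + 10.

Reasoning:
1. close the feedback loop around F1, F2: (4 - 4*s)/(s^3 - 9)
2. combine F3, F4 in series: (-2)/(s^2 - s - 2)
3. feedback reduction of [F1/(1-F1*F2)], (F3*F4): (-4*s^3 + 8*s^2 + 4*s - 8)/(s^5 - s^4 - 2*s^3 - 9*s^2 + 17*s + 10)
That last expression is T(s), already simplified, and its denominator is already monic.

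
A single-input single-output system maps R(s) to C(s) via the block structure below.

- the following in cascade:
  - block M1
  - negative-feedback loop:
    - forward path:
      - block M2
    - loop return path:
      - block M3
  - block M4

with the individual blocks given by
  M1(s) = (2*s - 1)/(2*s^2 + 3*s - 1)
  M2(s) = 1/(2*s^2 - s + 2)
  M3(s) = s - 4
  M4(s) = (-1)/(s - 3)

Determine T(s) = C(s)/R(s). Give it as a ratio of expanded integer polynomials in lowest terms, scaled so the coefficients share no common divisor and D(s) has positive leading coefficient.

(1) close the feedback loop around M2, M3 -> 1/(2*s^2 - 2)
(2) cascade M1, [M2/(1+M2*M3)], M4, giving the overall T(s)

Answer: (1 - 2*s)/(4*s^5 - 6*s^4 - 24*s^3 + 12*s^2 + 20*s - 6)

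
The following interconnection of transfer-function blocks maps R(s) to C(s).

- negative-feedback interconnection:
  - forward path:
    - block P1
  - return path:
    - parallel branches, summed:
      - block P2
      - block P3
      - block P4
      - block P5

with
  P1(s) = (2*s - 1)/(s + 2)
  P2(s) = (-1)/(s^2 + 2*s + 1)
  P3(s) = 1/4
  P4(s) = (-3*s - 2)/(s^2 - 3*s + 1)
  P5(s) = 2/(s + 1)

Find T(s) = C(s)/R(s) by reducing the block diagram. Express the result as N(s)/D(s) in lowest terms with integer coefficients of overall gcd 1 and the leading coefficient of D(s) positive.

[1] reduce the parallel group P2, P3, P4, P5 = (s^4 - 5*s^3 - 56*s^2 - 33*s - 3)/(4*s^4 - 4*s^3 - 16*s^2 - 4*s + 4)
[2] collapse the loop (P1 forward, (P2+P3+P4+P5) return); the result is T(s) itself (integer coefficients, no common factor, positive leading denominator coefficient)

Answer: (8*s^5 - 12*s^4 - 28*s^3 + 8*s^2 + 12*s - 4)/(6*s^5 - 7*s^4 - 131*s^3 - 46*s^2 + 23*s + 11)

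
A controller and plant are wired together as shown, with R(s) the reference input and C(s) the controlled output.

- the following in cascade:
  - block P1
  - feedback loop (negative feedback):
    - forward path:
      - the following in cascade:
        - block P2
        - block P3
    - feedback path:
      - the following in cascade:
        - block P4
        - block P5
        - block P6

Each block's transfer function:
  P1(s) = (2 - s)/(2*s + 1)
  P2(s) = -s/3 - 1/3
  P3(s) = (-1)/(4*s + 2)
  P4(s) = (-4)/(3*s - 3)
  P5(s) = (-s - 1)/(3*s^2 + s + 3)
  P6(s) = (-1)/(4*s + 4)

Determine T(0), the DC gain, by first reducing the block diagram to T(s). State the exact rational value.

Step 1 - combine P2, P3 in series = (s + 1)/(12*s + 6)
Step 2 - combine P4, P5, P6 in series = (-1)/(9*s^3 - 6*s^2 + 6*s - 9)
Step 3 - collapse the loop ((P2*P3) forward, (P4*P5*P6) return) = (9*s^4 + 3*s^3 - 3*s - 9)/(108*s^4 - 18*s^3 + 36*s^2 - 73*s - 55)
Step 4 - multiply P1, [(P2*P3)/(1+(P2*P3)*(P4*P5*P6))] (series) = (-9*s^5 + 15*s^4 + 6*s^3 + 3*s^2 + 3*s - 18)/(216*s^5 + 72*s^4 + 54*s^3 - 110*s^2 - 183*s - 55)
DC gain: substitute s = 0 into T(s) from step 4: T(0) = -18/(-55) = 18/55.

Hence the answer: 18/55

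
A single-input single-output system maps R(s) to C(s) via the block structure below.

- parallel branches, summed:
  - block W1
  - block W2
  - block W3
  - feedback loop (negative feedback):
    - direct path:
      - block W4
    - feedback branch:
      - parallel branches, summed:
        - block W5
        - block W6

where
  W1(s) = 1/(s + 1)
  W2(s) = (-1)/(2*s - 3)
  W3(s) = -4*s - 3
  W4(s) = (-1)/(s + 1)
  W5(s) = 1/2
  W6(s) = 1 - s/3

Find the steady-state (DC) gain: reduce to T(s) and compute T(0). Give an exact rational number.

Step 1: reduce the parallel group W5, W6: 3/2 - s/3
Step 2: close the feedback loop around W4, (W5+W6): (-6)/(8*s - 3)
Step 3: combine W1, W2, W3, [W4/(1+W4*(W5+W6))] in parallel: (-64*s^4 + 8*s^3 + 122*s^2 - 2*s + 3)/(16*s^3 - 14*s^2 - 21*s + 9)
Step 3 gives the overall T(s). Then T(0) = 3/9 = 1/3.

Therefore the answer is 1/3.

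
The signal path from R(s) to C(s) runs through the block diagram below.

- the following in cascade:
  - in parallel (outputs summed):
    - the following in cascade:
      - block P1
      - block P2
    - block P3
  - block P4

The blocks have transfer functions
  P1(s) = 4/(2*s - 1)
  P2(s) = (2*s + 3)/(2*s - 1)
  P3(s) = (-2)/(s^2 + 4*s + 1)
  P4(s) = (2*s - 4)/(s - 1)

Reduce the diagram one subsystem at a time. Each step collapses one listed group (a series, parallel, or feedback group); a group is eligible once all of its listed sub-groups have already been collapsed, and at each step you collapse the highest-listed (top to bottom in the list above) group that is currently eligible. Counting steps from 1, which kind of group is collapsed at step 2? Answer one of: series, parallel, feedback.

The answer is parallel.

Reasoning:
(1) reduce the series chain P1, P2
(2) add (P1*P2), P3 (parallel)
(3) cascade ((P1*P2)+P3), P4
Step 2 collapses a parallel group.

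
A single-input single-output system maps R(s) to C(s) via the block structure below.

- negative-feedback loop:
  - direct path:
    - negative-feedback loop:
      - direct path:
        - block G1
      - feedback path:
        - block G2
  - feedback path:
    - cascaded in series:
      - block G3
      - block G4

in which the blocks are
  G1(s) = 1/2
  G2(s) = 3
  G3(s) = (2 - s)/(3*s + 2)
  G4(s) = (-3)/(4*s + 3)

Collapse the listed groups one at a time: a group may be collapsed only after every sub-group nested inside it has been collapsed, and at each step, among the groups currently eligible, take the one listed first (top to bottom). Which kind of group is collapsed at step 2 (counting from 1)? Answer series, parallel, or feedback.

(1) collapse the loop (G1 forward, G2 return)
(2) series reduction of G3, G4
(3) feedback reduction of [G1/(1+G1*G2)], (G3*G4)
The group at step 2 is a series group.

Answer: series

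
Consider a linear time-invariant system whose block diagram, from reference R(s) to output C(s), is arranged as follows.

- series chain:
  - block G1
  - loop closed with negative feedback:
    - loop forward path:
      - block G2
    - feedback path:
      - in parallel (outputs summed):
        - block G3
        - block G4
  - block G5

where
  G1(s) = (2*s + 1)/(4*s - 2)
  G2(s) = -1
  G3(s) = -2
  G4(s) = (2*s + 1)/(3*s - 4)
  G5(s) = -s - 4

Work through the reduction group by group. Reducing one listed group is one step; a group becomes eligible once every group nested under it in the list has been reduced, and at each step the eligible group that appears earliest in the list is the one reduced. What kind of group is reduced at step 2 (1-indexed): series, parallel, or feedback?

The answer is feedback.

Reasoning:
(1) combine G3, G4 in parallel
(2) collapse the loop (G2 forward, (G3+G4) return)
(3) cascade G1, [G2/(1+G2*(G3+G4))], G5
The group at step 2 is a feedback group.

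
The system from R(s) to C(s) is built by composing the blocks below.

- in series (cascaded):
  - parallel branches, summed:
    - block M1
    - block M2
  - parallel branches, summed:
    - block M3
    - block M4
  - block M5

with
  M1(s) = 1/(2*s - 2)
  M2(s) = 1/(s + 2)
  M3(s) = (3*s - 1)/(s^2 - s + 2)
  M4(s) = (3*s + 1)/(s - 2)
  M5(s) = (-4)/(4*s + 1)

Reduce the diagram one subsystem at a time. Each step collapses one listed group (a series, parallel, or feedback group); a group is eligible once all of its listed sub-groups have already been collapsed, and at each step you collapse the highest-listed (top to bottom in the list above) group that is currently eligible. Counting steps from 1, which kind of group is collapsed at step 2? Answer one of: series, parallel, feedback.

The answer is parallel.

Reasoning:
1. sum the parallel branches M1, M2
2. sum the parallel branches M3, M4
3. series reduction of (M1+M2), (M3+M4), M5
So the answer for step 2 is parallel.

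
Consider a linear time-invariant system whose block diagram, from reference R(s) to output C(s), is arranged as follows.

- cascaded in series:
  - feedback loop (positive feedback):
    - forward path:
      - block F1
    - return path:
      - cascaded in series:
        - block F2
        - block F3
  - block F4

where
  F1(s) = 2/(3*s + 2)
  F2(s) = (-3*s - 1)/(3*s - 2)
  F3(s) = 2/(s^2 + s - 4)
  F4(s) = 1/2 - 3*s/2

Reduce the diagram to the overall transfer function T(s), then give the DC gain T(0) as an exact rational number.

Answer: 2/5

Working:
Step 1. multiply F2, F3 (series) -> (-6*s - 2)/(3*s^3 + s^2 - 14*s + 8)
Step 2. close the feedback loop around F1, (F2*F3) -> (6*s^3 + 2*s^2 - 28*s + 16)/(9*s^4 + 9*s^3 - 40*s^2 + 8*s + 20)
Step 3. reduce the series chain [F1/(1-F1*(F2*F3))], F4 -> (-9*s^4 + 43*s^2 - 38*s + 8)/(9*s^4 + 9*s^3 - 40*s^2 + 8*s + 20)
That last expression is T(s); at s = 0 only the constant terms survive, so T(0) = 8/20 = 2/5.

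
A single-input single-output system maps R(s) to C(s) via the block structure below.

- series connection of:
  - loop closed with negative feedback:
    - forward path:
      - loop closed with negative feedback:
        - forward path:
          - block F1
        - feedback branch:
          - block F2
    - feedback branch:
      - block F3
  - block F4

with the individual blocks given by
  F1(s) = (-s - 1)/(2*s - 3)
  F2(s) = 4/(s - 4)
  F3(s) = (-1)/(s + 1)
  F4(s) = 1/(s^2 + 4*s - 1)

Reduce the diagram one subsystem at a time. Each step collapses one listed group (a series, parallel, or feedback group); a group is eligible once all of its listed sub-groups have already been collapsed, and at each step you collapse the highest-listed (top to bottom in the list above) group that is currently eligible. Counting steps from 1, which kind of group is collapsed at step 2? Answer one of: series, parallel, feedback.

1. reduce the feedback loop with forward F1 and return F2
2. close the feedback loop around [F1/(1+F1*F2)], F3
3. series reduction of [[F1/(1+F1*F2)]/(1+[F1/(1+F1*F2)]*F3)], F4
At step 2 the group reduced is feedback.

Hence the answer: feedback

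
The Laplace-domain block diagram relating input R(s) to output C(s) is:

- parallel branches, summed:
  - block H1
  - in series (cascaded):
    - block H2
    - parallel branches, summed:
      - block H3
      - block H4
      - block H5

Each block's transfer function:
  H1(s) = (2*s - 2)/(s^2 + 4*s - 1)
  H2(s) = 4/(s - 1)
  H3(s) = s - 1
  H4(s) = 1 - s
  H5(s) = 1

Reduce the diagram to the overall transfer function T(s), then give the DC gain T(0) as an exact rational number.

Step 1: reduce the parallel group H3, H4, H5: 1
Step 2: reduce the series chain H2, (H3+H4+H5): 4/(s - 1)
Step 3: reduce the parallel group H1, (H2*(H3+H4+H5)): (6*s^2 + 12*s - 2)/(s^3 + 3*s^2 - 5*s + 1)
The step-3 result is T(s). Setting s = 0: T(0) = -2/1 = -2.

Final answer: -2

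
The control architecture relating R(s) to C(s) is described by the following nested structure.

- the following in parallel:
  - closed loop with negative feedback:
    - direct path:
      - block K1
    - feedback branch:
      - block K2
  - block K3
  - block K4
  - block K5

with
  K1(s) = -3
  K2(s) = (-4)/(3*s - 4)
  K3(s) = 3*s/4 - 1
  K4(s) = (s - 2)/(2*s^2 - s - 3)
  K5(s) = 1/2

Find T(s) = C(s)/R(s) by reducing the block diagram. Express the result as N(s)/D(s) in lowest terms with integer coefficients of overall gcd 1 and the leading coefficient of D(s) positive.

Step 1 - collapse the loop (K1 forward, K2 return); result (12 - 9*s)/(3*s + 8)
Step 2 - parallel reduction of [K1/(1+K1*K2)], K3, K4, K5: this yields T(s), and no further normalization is needed

Final answer: (18*s^4 - 45*s^3 + 67*s^2 + 30*s - 160)/(24*s^3 + 52*s^2 - 68*s - 96)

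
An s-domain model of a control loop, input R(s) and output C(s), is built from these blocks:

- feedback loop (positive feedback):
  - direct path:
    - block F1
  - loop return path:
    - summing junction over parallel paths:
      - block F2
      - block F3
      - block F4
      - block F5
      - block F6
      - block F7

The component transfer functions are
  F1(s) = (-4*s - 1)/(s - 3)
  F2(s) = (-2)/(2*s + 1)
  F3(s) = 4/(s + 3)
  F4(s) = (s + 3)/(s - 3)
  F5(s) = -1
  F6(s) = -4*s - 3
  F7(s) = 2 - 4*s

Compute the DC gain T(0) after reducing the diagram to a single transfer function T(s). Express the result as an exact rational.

Step 1 - add F2, F3, F4, F5, F6, F7 (parallel): (-16*s^4 - 10*s^3 + 161*s^2 + 112*s + 33)/(2*s^3 + s^2 - 18*s - 9)
Step 2 - close the feedback loop around F1, (F2+F3+F4+F5+F6+F7): (8*s^4 + 6*s^3 - 71*s^2 - 54*s - 9)/(64*s^5 + 54*s^4 - 629*s^3 - 588*s^2 - 289*s - 60)
DC gain: substitute s = 0 into T(s) from step 2: T(0) = -9/(-60) = 3/20.

Therefore the answer is 3/20.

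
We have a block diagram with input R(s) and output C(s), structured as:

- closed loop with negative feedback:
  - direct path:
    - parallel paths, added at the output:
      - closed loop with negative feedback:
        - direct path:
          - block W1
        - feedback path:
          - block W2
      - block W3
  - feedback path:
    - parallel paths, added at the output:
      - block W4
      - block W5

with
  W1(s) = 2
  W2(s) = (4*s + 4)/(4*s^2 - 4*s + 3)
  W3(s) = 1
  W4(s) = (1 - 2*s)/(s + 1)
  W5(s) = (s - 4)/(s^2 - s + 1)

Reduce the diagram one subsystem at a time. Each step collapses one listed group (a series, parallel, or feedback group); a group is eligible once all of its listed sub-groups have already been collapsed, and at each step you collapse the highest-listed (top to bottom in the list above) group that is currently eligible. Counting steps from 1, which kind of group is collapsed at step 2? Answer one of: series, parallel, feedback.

Step 1 - apply the feedback formula to W1, W2
Step 2 - parallel reduction of [W1/(1+W1*W2)], W3
Step 3 - parallel reduction of W4, W5
Step 4 - close the feedback loop around ([W1/(1+W1*W2)]+W3), (W4+W5)
Step 2 collapses a parallel group.

Hence the answer: parallel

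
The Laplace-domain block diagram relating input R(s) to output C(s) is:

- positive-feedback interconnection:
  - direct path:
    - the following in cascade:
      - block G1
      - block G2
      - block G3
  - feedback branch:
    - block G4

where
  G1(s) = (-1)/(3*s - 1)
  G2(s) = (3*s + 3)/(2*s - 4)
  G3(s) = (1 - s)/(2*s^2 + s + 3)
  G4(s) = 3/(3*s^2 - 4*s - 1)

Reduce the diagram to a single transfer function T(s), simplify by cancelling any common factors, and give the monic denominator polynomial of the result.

1. series reduction of G1, G2, G3: (3*s^2 - 3)/(12*s^4 - 22*s^3 + 12*s^2 - 38*s + 12)
2. collapse the loop ((G1*G2*G3) forward, G4 return): (9*s^4 - 12*s^3 - 12*s^2 + 12*s + 3)/(36*s^6 - 114*s^5 + 112*s^4 - 140*s^3 + 167*s^2 - 10*s - 3)
T(s) is the step-2 result (common factors already cancelled). Leading coefficient of the denominator: 36. Divide through by 36 for the monic polynomial.

Hence the answer: s^6 - 19*s^5/6 + 28*s^4/9 - 35*s^3/9 + 167*s^2/36 - 5*s/18 - 1/12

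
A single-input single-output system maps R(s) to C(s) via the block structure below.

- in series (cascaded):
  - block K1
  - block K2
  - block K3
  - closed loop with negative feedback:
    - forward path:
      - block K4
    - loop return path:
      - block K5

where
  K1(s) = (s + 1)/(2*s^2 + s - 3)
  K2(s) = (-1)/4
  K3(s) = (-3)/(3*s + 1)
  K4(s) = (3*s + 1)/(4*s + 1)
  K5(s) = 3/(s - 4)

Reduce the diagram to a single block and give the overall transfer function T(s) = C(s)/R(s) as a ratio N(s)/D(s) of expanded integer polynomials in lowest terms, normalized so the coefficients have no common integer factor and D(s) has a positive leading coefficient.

1. close the feedback loop around K4, K5: (3*s^2 - 11*s - 4)/(4*s^2 - 6*s - 1)
2. multiply K1, K2, K3, [K4/(1+K4*K5)] (series); the result is T(s) itself (integer coefficients, no common factor, positive leading denominator coefficient)

Final answer: (3*s^2 - 9*s - 12)/(32*s^4 - 32*s^3 - 80*s^2 + 68*s + 12)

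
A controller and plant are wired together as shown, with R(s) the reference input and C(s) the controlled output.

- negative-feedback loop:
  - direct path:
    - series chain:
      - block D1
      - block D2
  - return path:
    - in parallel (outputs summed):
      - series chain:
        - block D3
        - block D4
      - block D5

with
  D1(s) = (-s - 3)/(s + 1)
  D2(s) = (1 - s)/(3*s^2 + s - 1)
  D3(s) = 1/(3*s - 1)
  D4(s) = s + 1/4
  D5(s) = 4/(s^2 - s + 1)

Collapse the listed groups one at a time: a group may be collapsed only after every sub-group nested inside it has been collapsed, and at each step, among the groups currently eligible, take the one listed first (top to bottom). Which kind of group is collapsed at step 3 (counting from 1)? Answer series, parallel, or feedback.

[1] reduce the series chain D1, D2
[2] combine D3, D4 in series
[3] add (D3*D4), D5 (parallel)
[4] reduce the feedback loop with forward (D1*D2) and return ((D3*D4)+D5)
The group at step 3 is a parallel group.

Answer: parallel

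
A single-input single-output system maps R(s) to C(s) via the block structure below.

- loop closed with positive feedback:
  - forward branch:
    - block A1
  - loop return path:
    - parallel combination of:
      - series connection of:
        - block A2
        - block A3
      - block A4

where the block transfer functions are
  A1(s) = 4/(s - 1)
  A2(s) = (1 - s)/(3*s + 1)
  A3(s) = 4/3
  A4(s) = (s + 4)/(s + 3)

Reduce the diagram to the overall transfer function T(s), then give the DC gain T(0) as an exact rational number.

First reduce the diagram to T(s).

1. combine A2, A3 in series, giving (4 - 4*s)/(9*s + 3)
2. sum the parallel branches (A2*A3), A4, giving (5*s^2 + 31*s + 24)/(9*s^2 + 30*s + 9)
3. feedback reduction of A1, ((A2*A3)+A4), giving (36*s^2 + 120*s + 36)/(9*s^3 + s^2 - 145*s - 105)
Evaluating the step-3 result (the overall T(s)) at s = 0 gives T(0) = 36/(-105) = -12/35.

Answer: -12/35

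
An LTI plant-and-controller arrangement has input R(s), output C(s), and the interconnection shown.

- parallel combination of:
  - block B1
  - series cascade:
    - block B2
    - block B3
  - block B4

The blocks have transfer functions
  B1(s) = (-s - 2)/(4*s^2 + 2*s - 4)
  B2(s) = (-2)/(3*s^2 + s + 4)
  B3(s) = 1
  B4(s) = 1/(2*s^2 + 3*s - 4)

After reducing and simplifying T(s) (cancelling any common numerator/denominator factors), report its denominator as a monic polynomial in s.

First reduce the diagram to T(s).

Step 1. series reduction of B2, B3 = (-2)/(3*s^2 + s + 4)
Step 2. combine B1, (B2*B3), B4 in parallel = (-6*s^5 - 27*s^4 - 43*s^3 + 36*s^2 + 44*s - 16)/(24*s^6 + 56*s^5 - 6*s^4 - 14*s^3 - 44*s^2 - 64*s + 64)
Step 2 gives the fully reduced T(s), with no common factor left to cancel. The denominator's leading coefficient is 24, so divide each of its coefficients by 24 to get the monic form.

Answer: s^6 + 7*s^5/3 - s^4/4 - 7*s^3/12 - 11*s^2/6 - 8*s/3 + 8/3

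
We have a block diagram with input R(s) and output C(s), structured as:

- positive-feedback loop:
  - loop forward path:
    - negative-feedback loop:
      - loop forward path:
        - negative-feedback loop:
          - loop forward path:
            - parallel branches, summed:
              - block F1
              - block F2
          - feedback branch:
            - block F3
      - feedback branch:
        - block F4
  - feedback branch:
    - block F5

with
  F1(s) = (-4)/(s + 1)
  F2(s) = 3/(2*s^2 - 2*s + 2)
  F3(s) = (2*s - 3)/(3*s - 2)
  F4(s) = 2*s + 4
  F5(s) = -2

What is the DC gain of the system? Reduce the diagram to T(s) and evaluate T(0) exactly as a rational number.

(1) add F1, F2 (parallel) gives (-8*s^2 + 11*s - 5)/(2*s^3 + 2)
(2) collapse the loop ((F1+F2) forward, F3 return) gives (-24*s^3 + 49*s^2 - 37*s + 10)/(6*s^4 - 20*s^3 + 46*s^2 - 37*s + 11)
(3) apply the feedback formula to [(F1+F2)/(1+(F1+F2)*F3)], F4 gives (24*s^3 - 49*s^2 + 37*s - 10)/(42*s^4 + 18*s^3 - 168*s^2 + 165*s - 51)
(4) apply the feedback formula to [[(F1+F2)/(1+(F1+F2)*F3)]/(1+[(F1+F2)/(1+(F1+F2)*F3)]*F4)], F5 gives (24*s^3 - 49*s^2 + 37*s - 10)/(42*s^4 + 66*s^3 - 266*s^2 + 239*s - 71)
The step-4 result is T(s). Setting s = 0: T(0) = -10/(-71) = 10/71.

Answer: 10/71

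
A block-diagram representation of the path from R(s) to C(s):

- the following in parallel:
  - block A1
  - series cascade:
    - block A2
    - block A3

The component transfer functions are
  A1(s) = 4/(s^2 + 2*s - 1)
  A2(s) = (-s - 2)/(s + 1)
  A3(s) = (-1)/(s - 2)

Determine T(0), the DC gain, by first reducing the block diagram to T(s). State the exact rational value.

Step 1: combine A2, A3 in series = (s + 2)/(s^2 - s - 2)
Step 2: sum the parallel branches A1, (A2*A3) = (s^3 + 8*s^2 - s - 10)/(s^4 + s^3 - 5*s^2 - 3*s + 2)
Evaluating the step-2 result (the overall T(s)) at s = 0 gives T(0) = -10/2 = -5.

Answer: -5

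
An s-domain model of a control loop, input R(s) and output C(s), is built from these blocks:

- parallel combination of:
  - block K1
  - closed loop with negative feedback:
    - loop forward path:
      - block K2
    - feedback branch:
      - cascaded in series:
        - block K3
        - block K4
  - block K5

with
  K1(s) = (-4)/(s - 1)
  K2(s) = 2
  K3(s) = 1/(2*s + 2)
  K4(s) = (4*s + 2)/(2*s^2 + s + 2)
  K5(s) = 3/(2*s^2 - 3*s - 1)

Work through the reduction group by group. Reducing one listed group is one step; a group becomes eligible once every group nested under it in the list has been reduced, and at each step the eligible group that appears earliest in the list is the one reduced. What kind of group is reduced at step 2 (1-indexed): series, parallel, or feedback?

1. series reduction of K3, K4
2. reduce the feedback loop with forward K2 and return (K3*K4)
3. combine K1, [K2/(1+K2*(K3*K4))], K5 in parallel
So the answer for step 2 is feedback.

Therefore the answer is feedback.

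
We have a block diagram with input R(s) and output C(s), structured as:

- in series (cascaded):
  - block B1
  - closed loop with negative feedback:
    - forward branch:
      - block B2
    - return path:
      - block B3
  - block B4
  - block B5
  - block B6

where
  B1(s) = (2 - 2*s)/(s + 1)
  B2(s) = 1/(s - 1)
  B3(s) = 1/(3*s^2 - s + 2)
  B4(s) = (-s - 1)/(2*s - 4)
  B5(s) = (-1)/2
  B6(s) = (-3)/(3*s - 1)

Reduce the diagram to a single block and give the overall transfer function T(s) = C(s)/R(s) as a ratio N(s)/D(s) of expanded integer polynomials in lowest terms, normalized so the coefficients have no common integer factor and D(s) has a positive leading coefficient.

First reduce the diagram to T(s).

1. collapse the loop (B2 forward, B3 return), giving (3*s^2 - s + 2)/(3*s^3 - 4*s^2 + 3*s - 1)
2. cascade B1, [B2/(1+B2*B3)], B4, B5, B6; the result is T(s) itself (integer coefficients, no common factor, positive leading denominator coefficient)

Answer: (9*s^3 - 12*s^2 + 9*s - 6)/(18*s^5 - 66*s^4 + 86*s^3 - 64*s^2 + 26*s - 4)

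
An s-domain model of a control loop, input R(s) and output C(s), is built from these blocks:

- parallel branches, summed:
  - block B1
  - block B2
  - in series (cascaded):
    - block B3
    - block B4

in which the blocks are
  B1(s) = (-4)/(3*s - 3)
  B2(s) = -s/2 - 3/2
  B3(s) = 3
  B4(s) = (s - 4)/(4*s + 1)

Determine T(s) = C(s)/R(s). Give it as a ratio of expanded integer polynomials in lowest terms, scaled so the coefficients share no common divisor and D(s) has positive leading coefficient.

The answer is (-12*s^3 - 9*s^2 - 92*s + 73)/(24*s^2 - 18*s - 6).

Reasoning:
Step 1. cascade B3, B4; result (3*s - 12)/(4*s + 1)
Step 2. combine B1, B2, (B3*B4) in parallel - this is the overall T(s), already in the required normalized form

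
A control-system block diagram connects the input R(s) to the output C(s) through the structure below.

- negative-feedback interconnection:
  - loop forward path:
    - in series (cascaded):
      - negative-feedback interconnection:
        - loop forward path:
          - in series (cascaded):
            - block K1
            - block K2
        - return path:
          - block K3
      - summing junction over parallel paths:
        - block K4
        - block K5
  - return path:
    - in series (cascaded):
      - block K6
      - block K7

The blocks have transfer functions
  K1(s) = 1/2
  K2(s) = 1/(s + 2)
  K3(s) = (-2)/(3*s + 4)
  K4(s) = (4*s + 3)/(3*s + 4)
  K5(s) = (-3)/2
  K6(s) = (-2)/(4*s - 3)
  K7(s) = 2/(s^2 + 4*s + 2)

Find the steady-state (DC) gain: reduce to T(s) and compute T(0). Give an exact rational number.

The answer is -1/4.

Reasoning:
(1) combine K1, K2 in series: 1/(2*s + 4)
(2) apply the feedback formula to (K1*K2), K3: (3*s + 4)/(6*s^2 + 20*s + 14)
(3) sum the parallel branches K4, K5: (-s - 6)/(6*s + 8)
(4) combine [(K1*K2)/(1+(K1*K2)*K3)], (K4+K5) in series: (-s - 6)/(12*s^2 + 40*s + 28)
(5) series reduction of K6, K7: (-4)/(4*s^3 + 13*s^2 - 4*s - 6)
(6) close the feedback loop around ([(K1*K2)/(1+(K1*K2)*K3)]*(K4+K5)), (K6*K7): (-4*s^4 - 37*s^3 - 74*s^2 + 30*s + 36)/(48*s^5 + 316*s^4 + 584*s^3 + 132*s^2 - 348*s - 144)
DC gain: substitute s = 0 into T(s) from step 6: T(0) = 36/(-144) = -1/4.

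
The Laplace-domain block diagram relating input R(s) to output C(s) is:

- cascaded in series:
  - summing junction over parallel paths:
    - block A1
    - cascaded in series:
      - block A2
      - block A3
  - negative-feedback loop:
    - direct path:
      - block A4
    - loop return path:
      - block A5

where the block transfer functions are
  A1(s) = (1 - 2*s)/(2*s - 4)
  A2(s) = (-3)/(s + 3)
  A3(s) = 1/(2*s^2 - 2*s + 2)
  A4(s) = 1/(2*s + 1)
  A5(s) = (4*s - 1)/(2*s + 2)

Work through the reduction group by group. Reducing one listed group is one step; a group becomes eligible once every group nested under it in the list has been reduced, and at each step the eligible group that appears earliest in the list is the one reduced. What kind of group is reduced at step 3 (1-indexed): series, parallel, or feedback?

The answer is feedback.

Reasoning:
Step 1 - series reduction of A2, A3
Step 2 - parallel reduction of A1, (A2*A3)
Step 3 - apply the feedback formula to A4, A5
Step 4 - cascade (A1+(A2*A3)), [A4/(1+A4*A5)]
Step 3: feedback.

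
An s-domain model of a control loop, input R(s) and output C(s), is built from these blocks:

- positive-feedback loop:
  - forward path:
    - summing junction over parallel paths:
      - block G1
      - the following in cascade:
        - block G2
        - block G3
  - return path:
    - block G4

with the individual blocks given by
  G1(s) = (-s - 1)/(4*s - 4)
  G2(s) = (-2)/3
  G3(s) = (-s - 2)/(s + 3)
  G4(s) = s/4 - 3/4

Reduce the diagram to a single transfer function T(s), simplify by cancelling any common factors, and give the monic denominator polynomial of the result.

The answer is s^3 - 67*s^2/5 - 109*s/5 + 219/5.

Reasoning:
(1) series reduction of G2, G3 -> (2*s + 4)/(3*s + 9)
(2) combine G1, (G2*G3) in parallel -> (5*s^2 - 4*s - 25)/(12*s^2 + 24*s - 36)
(3) reduce the feedback loop with forward (G1+(G2*G3)) and return G4 -> (-20*s^2 + 16*s + 100)/(5*s^3 - 67*s^2 - 109*s + 219)
That last expression is T(s), already simplified. Scaling its denominator by 1/5 (the reciprocal of the leading coefficient) yields the monic denominator.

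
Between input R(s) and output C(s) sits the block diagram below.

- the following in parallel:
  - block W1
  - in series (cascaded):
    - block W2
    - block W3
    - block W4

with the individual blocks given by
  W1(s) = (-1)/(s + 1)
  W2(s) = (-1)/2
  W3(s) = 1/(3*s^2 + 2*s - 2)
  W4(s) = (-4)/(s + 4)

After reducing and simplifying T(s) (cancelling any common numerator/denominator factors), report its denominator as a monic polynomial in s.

Step 1: reduce the series chain W2, W3, W4; result 2/(3*s^3 + 14*s^2 + 6*s - 8)
Step 2: parallel reduction of W1, (W2*W3*W4); result (-3*s^3 - 14*s^2 - 4*s + 10)/(3*s^4 + 17*s^3 + 20*s^2 - 2*s - 8)
The result of step 2 is T(s) in lowest terms. Its denominator has leading coefficient 3; dividing the denominator through by 3 makes it monic.

Hence the answer: s^4 + 17*s^3/3 + 20*s^2/3 - 2*s/3 - 8/3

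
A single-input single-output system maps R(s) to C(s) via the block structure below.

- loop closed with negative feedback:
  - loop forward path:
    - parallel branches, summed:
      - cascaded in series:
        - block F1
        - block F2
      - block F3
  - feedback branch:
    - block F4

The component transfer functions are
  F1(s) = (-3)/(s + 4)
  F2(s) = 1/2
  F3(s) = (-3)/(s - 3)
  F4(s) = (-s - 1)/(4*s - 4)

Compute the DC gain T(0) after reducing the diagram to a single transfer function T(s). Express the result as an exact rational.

Step 1: cascade F1, F2 = (-3)/(2*s + 8)
Step 2: parallel reduction of (F1*F2), F3 = (-9*s - 15)/(2*s^2 + 2*s - 24)
Step 3: close the feedback loop around ((F1*F2)+F3), F4 = (-36*s^2 - 24*s + 60)/(8*s^3 + 9*s^2 - 80*s + 111)
DC gain: substitute s = 0 into T(s) from step 3: T(0) = 60/111 = 20/37.

Therefore the answer is 20/37.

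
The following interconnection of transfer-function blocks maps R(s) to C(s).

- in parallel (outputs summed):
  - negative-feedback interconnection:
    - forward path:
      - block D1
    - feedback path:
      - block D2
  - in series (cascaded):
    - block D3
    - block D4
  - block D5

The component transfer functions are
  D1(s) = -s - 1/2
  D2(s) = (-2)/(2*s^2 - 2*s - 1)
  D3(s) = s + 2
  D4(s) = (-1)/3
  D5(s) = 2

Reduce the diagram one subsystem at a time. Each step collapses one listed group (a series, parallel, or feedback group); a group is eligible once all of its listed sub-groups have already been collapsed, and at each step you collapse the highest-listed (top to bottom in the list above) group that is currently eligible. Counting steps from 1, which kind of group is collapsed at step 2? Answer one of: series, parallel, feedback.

(1) reduce the feedback loop with forward D1 and return D2
(2) combine D3, D4 in series
(3) sum the parallel branches [D1/(1+D1*D2)], (D3*D4), D5
At step 2 the group reduced is series.

Therefore the answer is series.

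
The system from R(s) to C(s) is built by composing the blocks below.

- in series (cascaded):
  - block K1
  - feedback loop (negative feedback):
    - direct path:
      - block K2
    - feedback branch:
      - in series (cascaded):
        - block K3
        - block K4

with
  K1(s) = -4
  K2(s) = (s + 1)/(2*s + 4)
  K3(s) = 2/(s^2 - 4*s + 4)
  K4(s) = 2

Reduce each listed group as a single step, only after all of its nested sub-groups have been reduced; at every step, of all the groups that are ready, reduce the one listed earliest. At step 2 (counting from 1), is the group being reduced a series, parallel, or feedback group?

The answer is feedback.

Reasoning:
Step 1. reduce the series chain K3, K4
Step 2. apply the feedback formula to K2, (K3*K4)
Step 3. series reduction of K1, [K2/(1+K2*(K3*K4))]
So the answer for step 2 is feedback.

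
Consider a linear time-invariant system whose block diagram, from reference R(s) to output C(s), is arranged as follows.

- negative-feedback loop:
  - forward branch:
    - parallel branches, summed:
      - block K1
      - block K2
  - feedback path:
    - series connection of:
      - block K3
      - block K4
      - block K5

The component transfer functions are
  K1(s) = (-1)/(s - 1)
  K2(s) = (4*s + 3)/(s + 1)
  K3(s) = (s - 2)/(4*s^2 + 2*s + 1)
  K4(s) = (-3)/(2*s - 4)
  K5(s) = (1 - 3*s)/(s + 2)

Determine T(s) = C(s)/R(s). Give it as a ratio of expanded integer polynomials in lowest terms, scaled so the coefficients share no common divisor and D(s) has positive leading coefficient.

1. reduce the parallel group K1, K2: (4*s^2 - 2*s - 4)/(s^2 - 1)
2. series reduction of K3, K4, K5: (9*s - 3)/(8*s^3 + 20*s^2 + 10*s + 4)
3. close the feedback loop around (K1+K2), (K3*K4*K5), which is the overall transfer function T(s) = C(s)/R(s) in lowest terms

Answer: (16*s^5 + 32*s^4 - 16*s^3 - 42*s^2 - 24*s - 8)/(4*s^5 + 10*s^4 + 19*s^3 - 23*s^2 - 20*s + 4)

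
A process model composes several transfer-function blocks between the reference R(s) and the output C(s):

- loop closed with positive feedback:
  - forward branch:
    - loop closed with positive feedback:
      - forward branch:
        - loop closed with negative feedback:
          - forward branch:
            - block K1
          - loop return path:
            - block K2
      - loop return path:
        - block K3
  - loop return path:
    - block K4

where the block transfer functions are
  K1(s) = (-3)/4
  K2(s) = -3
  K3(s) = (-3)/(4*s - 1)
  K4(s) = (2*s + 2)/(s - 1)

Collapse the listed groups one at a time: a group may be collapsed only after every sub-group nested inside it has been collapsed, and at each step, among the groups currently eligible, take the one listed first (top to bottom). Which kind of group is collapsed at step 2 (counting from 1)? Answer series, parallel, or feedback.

Answer: feedback

Working:
Step 1 - apply the feedback formula to K1, K2
Step 2 - apply the feedback formula to [K1/(1+K1*K2)], K3
Step 3 - apply the feedback formula to [[K1/(1+K1*K2)]/(1-[K1/(1+K1*K2)]*K3)], K4
The group at step 2 is a feedback group.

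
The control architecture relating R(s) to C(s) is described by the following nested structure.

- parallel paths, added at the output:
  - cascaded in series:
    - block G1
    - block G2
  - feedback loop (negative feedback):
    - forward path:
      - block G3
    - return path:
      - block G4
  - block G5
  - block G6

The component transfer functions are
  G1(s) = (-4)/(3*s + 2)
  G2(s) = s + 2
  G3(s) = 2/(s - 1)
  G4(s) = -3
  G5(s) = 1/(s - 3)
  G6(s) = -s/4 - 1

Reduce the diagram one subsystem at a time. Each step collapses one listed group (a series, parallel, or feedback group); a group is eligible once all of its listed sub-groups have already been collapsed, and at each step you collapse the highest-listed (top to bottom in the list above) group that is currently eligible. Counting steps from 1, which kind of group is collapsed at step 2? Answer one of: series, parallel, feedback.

Step 1: cascade G1, G2
Step 2: close the feedback loop around G3, G4
Step 3: combine (G1*G2), [G3/(1+G3*G4)], G5, G6 in parallel
At step 2 the group reduced is feedback.

Answer: feedback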